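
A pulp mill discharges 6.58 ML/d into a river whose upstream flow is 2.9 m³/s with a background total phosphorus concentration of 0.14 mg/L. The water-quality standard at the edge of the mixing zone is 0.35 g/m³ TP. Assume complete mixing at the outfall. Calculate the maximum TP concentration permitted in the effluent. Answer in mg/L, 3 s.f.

8.35 mg/L

6.58 ML/d = 0.07616 m³/s.
Mass balance: 0.35·2.976 = 0.07616·Cₑ + 2.9·0.14.
Cₑ = (1.042 − 0.406) / 0.07616 = 8.347 mg/L.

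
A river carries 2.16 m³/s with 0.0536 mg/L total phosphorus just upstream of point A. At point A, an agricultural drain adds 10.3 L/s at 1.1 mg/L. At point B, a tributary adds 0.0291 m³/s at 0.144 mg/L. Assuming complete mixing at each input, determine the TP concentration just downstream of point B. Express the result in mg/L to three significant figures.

10.3 L/s = 0.0103 m³/s.
After input A: C = (2.16·0.0536 + 0.0103·1.1) / 2.17 = 0.05857 mg/L.
After input B: C = (2.17·0.05857 + 0.0291·0.144) / 2.199 = 0.0597 mg/L.

0.0597 mg/L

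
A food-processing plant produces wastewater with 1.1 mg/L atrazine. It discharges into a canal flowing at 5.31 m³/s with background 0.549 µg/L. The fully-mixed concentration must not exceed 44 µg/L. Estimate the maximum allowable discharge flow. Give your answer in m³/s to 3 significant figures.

0.549 µg/L = 0.000549 mg/L.
44 µg/L = 0.044 mg/L.
Mass balance at complete mixing: C_std·(Q_w + Q_r) = Q_w·C_e + Q_r·C_b.
Rearranging, Q_w = Q_r·(C_std − C_b)/(C_e − C_std) = 5.31·(0.044 − 0.000549) / (1.1 − 0.044) = 0.2185 m³/s.

0.218 m³/s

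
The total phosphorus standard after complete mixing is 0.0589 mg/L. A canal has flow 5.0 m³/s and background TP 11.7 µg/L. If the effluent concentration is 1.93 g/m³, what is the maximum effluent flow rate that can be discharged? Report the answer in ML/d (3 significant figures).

11.7 µg/L = 0.0117 mg/L.
Mass balance at complete mixing: C_std·(Q_w + Q_r) = Q_w·C_e + Q_r·C_b.
Rearranging, Q_w = Q_r·(C_std − C_b)/(C_e − C_std) = 5.0·(0.0589 − 0.0117) / (1.93 − 0.0589) = 0.1261 m³/s.
= 10.9 ML/d.

10.9 ML/d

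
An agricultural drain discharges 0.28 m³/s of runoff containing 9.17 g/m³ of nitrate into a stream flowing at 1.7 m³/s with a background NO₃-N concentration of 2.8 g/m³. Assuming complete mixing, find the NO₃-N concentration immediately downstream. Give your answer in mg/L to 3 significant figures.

3.70 mg/L

Conservation of mass across the mixing zone: C = (0.28·9.17 + 1.7·2.8) / (0.28 + 1.7) = 7.328/1.98 = 3.701 mg/L.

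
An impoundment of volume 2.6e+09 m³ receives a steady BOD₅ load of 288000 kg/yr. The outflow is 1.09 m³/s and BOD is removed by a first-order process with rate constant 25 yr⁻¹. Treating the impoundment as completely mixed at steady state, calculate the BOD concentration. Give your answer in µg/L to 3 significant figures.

4.43 µg/L

Outflow Q = 1.09 m³/s × 3.156e+07 s/yr = 3.44e+07 m³/yr.
Steady-state CSTR mass balance: W = Q·C + k·V·C, so C = W/(Q + kV).
Q + kV = 3.44e+07 + 25·2.6e+09 = 6.503e+10 m³/yr.
C = 288000/6.503e+10 = 4.428e-06 kg/m³ = 0.004428 mg/L = 4.428 µg/L.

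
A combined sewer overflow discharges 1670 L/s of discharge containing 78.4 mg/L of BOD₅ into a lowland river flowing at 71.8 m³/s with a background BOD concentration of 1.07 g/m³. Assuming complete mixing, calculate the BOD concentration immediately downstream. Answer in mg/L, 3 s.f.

1670 L/s = 1.67 m³/s.
By mass balance at complete mixing, C = (1.67·78.4 + 71.8·1.07) / (1.67 + 71.8) = 207.8/73.47 = 2.828 mg/L.

2.83 mg/L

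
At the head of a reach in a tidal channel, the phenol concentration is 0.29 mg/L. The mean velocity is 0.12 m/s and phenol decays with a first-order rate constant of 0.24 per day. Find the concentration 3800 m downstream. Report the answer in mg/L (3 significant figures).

Travel time t = 3800 m / 0.12 m/s = 3800/0.12 = 3.167e+04 s = 0.3665 d.
First-order decay: C = 0.29·exp(−0.24·0.3665) = 0.29·0.9158 = 0.2656 mg/L.

0.266 mg/L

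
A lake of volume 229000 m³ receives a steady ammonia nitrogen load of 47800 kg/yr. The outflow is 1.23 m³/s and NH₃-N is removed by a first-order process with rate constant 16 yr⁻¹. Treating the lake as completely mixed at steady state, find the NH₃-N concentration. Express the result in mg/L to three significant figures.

1.13 mg/L

Outflow Q = 1.23 m³/s × 3.156e+07 s/yr = 3.882e+07 m³/yr.
Steady-state CSTR mass balance: W = Q·C + k·V·C, so C = W/(Q + kV).
Q + kV = 3.882e+07 + 16·229000 = 4.248e+07 m³/yr.
C = 47800/4.248e+07 = 0.001125 kg/m³ = 1.125 mg/L.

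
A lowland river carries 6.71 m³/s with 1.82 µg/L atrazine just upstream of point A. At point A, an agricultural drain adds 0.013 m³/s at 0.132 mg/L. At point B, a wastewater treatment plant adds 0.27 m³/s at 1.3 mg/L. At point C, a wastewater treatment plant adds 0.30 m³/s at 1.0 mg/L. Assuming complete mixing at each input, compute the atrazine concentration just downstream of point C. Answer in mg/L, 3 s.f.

0.0912 mg/L

1.82 µg/L = 0.00182 mg/L.
After input A: C = (6.71·0.00182 + 0.013·0.132) / 6.723 = 0.002072 mg/L.
After input B: C = (6.723·0.002072 + 0.27·1.3) / 6.993 = 0.05218 mg/L.
After input C: C = (6.993·0.05218 + 0.3·1) / 7.293 = 0.09117 mg/L.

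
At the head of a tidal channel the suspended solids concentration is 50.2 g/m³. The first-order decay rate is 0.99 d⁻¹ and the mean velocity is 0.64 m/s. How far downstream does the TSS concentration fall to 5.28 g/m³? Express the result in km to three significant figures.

126 km

From C = C₀·e^(−kt), t = ln(C₀/C)/k = ln(50.2/5.28)/0.99 = 2.252/0.99 = 2.275 d.
Distance = v·t = 0.64 m/s × 1.965e+05 s = 1.258e+05 m = 125.8 km.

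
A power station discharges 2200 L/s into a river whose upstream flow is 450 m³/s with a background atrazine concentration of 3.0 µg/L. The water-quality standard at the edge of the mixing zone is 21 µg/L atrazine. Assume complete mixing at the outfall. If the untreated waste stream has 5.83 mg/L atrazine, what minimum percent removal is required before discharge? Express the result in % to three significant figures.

36.5 %

2200 L/s = 2.2 m³/s.
3.0 µg/L = 0.003 mg/L.
21 µg/L = 0.021 mg/L.
Mass balance: 0.021·452.2 = 2.2·Cₑ + 450·0.003.
Cₑ = (9.496 − 1.35) / 2.2 = 3.703 mg/L.
Required removal = 1 − 3.703/5.83 = 36.49 %.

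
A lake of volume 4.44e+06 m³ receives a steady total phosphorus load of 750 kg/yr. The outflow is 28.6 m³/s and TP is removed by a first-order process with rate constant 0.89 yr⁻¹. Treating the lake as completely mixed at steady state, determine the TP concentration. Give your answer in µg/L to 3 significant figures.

0.827 µg/L

Outflow Q = 28.6 m³/s × 3.156e+07 s/yr = 9.025e+08 m³/yr.
Steady-state CSTR mass balance: W = Q·C + k·V·C, so C = W/(Q + kV).
Q + kV = 9.025e+08 + 0.89·4.44e+06 = 9.065e+08 m³/yr.
C = 750/9.065e+08 = 8.274e-07 kg/m³ = 0.0008274 mg/L = 0.8274 µg/L.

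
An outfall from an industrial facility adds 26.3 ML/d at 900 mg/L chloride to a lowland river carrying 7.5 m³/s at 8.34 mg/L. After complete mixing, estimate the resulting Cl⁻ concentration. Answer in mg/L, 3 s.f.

43.1 mg/L

26.3 ML/d = 0.3044 m³/s.
Flow-weighted mixing gives C = (0.3044·900 + 7.5·8.34) / (0.3044 + 7.5) = 336.5/7.804 = 43.12 mg/L.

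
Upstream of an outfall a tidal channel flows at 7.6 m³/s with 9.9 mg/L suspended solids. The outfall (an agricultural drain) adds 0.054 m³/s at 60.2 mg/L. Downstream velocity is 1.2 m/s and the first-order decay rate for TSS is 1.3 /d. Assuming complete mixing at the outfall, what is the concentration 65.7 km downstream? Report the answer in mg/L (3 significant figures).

After complete mixing, C₀ = (0.054·60.2 + 7.6·9.9) / 7.654 = 10.25 mg/L.
Travel time t = 6.57e+04 m / 1.2 m/s = 5.475e+04 s = 0.6337 d.
C = 10.25·exp(−1.3·0.6337) = 10.25·0.4388 = 4.5 mg/L.

4.50 mg/L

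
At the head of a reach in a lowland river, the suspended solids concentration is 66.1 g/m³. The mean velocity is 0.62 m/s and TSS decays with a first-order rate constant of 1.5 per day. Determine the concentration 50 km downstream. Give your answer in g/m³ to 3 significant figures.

Travel time t = 50 km / 0.62 m/s = 5e+04/0.62 = 8.065e+04 s = 0.9334 d.
First-order decay: C = 66.1·exp(−1.5·0.9334) = 66.1·0.2466 = 16.3 g/m³.

16.3 g/m³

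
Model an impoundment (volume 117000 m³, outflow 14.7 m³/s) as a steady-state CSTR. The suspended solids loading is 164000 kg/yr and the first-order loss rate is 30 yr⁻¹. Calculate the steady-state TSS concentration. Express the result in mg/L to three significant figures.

Outflow Q = 14.7 m³/s × 3.156e+07 s/yr = 4.639e+08 m³/yr.
Steady-state CSTR mass balance: W = Q·C + k·V·C, so C = W/(Q + kV).
Q + kV = 4.639e+08 + 30·117000 = 4.674e+08 m³/yr.
C = 164000/4.674e+08 = 0.0003509 kg/m³ = 0.3509 mg/L.

0.351 mg/L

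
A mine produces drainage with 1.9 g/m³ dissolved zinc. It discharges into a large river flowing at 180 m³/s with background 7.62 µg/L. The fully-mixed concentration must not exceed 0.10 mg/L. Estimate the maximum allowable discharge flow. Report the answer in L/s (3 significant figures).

9240 L/s

7.62 µg/L = 0.00762 mg/L.
Mass balance at complete mixing: C_std·(Q_w + Q_r) = Q_w·C_e + Q_r·C_b.
Rearranging, Q_w = Q_r·(C_std − C_b)/(C_e − C_std) = 180·(0.1 − 0.00762) / (1.9 − 0.1) = 9.238 m³/s.
= 9238 L/s.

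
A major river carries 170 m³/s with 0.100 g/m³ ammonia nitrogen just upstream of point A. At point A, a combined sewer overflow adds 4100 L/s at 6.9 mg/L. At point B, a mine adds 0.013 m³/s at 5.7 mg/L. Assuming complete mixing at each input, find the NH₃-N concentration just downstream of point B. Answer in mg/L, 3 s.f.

4100 L/s = 4.1 m³/s.
After input A: C = (170·0.1 + 4.1·6.9) / 174.1 = 0.2601 mg/L.
After input B: C = (174.1·0.2601 + 0.013·5.7) / 174.1 = 0.2605 mg/L.

0.261 mg/L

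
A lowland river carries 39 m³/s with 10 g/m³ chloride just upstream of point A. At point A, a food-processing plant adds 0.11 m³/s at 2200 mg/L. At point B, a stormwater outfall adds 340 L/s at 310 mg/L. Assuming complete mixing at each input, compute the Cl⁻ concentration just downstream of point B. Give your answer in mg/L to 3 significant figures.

After input A: C = (39·10 + 0.11·2200) / 39.11 = 16.16 mg/L.
340 L/s = 0.34 m³/s.
After input B: C = (39.11·16.16 + 0.34·310) / 39.45 = 18.69 mg/L.

18.7 mg/L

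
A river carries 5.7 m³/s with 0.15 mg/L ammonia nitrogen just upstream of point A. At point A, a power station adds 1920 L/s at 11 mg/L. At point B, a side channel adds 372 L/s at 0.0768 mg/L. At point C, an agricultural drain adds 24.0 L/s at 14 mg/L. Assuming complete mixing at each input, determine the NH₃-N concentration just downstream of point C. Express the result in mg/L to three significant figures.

2.79 mg/L

1920 L/s = 1.92 m³/s.
After input A: C = (5.7·0.15 + 1.92·11) / 7.62 = 2.884 mg/L.
372 L/s = 0.372 m³/s.
After input B: C = (7.62·2.884 + 0.372·0.0768) / 7.992 = 2.753 mg/L.
24.0 L/s = 0.024 m³/s.
After input C: C = (7.992·2.753 + 0.024·14) / 8.016 = 2.787 mg/L.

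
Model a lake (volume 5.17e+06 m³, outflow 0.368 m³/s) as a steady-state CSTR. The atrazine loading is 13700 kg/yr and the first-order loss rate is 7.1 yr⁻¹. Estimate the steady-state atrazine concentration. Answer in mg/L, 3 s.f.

Outflow Q = 0.368 m³/s × 3.156e+07 s/yr = 1.161e+07 m³/yr.
Steady-state CSTR mass balance: W = Q·C + k·V·C, so C = W/(Q + kV).
Q + kV = 1.161e+07 + 7.1·5.17e+06 = 4.832e+07 m³/yr.
C = 13700/4.832e+07 = 0.0002835 kg/m³ = 0.2835 mg/L.

0.284 mg/L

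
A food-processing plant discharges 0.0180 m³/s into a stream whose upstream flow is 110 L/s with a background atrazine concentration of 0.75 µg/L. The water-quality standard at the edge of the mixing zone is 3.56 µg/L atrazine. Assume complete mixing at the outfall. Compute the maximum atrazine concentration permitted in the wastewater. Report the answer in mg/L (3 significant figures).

110 L/s = 0.11 m³/s.
0.75 µg/L = 0.00075 mg/L.
3.56 µg/L = 0.00356 mg/L.
Mass balance: 0.00356·0.128 = 0.018·Cₑ + 0.11·0.00075.
Cₑ = (0.0004557 − 8.25e-05) / 0.018 = 0.02073 mg/L.

0.0207 mg/L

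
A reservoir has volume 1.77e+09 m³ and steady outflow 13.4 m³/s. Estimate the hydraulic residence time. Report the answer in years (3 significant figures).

4.19 yr

Q = 13.4 m³/s × 3.156e+07 s/yr = 4.229e+08 m³/yr.
Hydraulic residence time τ = V/Q = 1.77e+09/4.229e+08 = 4.186 yr.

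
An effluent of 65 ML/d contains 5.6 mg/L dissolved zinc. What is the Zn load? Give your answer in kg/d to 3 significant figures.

364 kg/d

65 ML/d = 0.7523 m³/s.
Mass flux = Q·C = 0.7523 m³/s × 5.6 g/m³ = 4.213 g/s.
= 4.213 g/s × 86.4 = 364 kg/d.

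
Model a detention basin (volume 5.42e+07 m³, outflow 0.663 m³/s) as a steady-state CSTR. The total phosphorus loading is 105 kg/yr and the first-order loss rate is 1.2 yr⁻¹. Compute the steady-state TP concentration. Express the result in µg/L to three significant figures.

Outflow Q = 0.663 m³/s × 3.156e+07 s/yr = 2.092e+07 m³/yr.
Steady-state CSTR mass balance: W = Q·C + k·V·C, so C = W/(Q + kV).
Q + kV = 2.092e+07 + 1.2·5.42e+07 = 8.596e+07 m³/yr.
C = 105/8.596e+07 = 1.221e-06 kg/m³ = 0.001221 mg/L = 1.221 µg/L.

1.22 µg/L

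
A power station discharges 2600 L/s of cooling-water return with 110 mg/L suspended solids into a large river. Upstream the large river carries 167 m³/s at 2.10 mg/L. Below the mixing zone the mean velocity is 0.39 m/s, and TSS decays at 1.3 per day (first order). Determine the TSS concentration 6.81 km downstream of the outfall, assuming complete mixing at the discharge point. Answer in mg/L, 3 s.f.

2.89 mg/L

2600 L/s = 2.6 m³/s.
After complete mixing, C₀ = (2.6·110 + 167·2.1) / 169.6 = 3.754 mg/L.
Travel time t = 6810 m / 0.39 m/s = 1.746e+04 s = 0.2021 d.
C = 3.754·exp(−1.3·0.2021) = 3.754·0.7689 = 2.887 mg/L.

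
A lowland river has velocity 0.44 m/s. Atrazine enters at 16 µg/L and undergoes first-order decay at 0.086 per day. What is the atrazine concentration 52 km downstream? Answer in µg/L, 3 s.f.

Travel time t = 52 km / 0.44 m/s = 5.2e+04/0.44 = 1.182e+05 s = 1.368 d.
First-order decay: C = 16·exp(−0.086·1.368) = 16·0.889 = 14.22 µg/L.

14.2 µg/L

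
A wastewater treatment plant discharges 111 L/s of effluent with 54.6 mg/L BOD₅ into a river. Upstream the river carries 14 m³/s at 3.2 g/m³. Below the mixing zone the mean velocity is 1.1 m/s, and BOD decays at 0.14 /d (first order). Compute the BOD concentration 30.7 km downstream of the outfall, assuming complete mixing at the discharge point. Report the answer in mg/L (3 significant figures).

3.44 mg/L

111 L/s = 0.111 m³/s.
After complete mixing, C₀ = (0.111·54.6 + 14·3.2) / 14.11 = 3.604 mg/L.
Travel time t = 3.07e+04 m / 1.1 m/s = 2.791e+04 s = 0.323 d.
C = 3.604·exp(−0.14·0.323) = 3.604·0.9558 = 3.445 mg/L.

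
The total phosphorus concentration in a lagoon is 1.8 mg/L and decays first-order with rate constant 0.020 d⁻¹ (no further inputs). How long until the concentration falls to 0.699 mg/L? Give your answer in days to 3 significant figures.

47.3 d

t = ln(C₀/C)/k = ln(1.8/0.699)/0.020 = 0.9459/0.020 = 47.29 d.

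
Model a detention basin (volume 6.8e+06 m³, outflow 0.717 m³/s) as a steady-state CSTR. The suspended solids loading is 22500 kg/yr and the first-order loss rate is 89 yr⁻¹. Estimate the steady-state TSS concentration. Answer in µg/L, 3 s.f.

Outflow Q = 0.717 m³/s × 3.156e+07 s/yr = 2.263e+07 m³/yr.
Steady-state CSTR mass balance: W = Q·C + k·V·C, so C = W/(Q + kV).
Q + kV = 2.263e+07 + 89·6.8e+06 = 6.278e+08 m³/yr.
C = 22500/6.278e+08 = 3.584e-05 kg/m³ = 0.03584 mg/L = 35.84 µg/L.

35.8 µg/L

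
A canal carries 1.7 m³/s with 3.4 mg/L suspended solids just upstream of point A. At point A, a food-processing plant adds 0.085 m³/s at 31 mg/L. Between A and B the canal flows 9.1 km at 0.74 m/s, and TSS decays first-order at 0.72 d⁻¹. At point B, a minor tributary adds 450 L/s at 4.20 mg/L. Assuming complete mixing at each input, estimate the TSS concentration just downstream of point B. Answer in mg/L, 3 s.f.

After input A: C = (1.7·3.4 + 0.085·31) / 1.785 = 4.714 mg/L.
Over the 9.1 km reach to input B (t = 1.23e+04 s = 0.1423 d), decay gives C = 4.714·exp(−0.72·0.1423) = 4.255 mg/L.
450 L/s = 0.45 m³/s.
After input B: C = (1.785·4.255 + 0.45·4.2) / 2.235 = 4.244 mg/L.

4.24 mg/L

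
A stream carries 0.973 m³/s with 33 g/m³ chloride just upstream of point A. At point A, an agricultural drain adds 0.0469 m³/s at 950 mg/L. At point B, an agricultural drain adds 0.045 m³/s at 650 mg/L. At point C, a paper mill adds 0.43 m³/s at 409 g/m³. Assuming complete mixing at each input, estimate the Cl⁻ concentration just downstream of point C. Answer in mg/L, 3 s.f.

After input A: C = (0.973·33 + 0.0469·950) / 1.02 = 75.17 mg/L.
After input B: C = (1.02·75.17 + 0.045·650) / 1.065 = 99.46 mg/L.
After input C: C = (1.065·99.46 + 0.43·409) / 1.495 = 188.5 mg/L.

188 mg/L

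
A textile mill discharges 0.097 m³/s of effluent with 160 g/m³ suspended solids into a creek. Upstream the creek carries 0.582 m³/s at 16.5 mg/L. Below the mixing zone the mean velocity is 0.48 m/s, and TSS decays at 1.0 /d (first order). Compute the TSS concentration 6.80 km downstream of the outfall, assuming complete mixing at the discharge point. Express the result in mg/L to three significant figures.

31.4 mg/L

After complete mixing, C₀ = (0.097·160 + 0.582·16.5) / 0.679 = 37 mg/L.
Travel time t = 6800 m / 0.48 m/s = 1.417e+04 s = 0.164 d.
C = 37·exp(−1.0·0.164) = 37·0.8488 = 31.4 mg/L.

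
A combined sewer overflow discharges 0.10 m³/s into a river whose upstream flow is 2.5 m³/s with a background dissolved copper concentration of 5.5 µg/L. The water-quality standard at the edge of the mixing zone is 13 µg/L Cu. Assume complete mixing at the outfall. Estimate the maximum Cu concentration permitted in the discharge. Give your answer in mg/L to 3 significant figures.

5.5 µg/L = 0.0055 mg/L.
13 µg/L = 0.013 mg/L.
Mass balance: 0.013·2.6 = 0.1·Cₑ + 2.5·0.0055.
Cₑ = (0.0338 − 0.01375) / 0.1 = 0.2005 mg/L.

0.201 mg/L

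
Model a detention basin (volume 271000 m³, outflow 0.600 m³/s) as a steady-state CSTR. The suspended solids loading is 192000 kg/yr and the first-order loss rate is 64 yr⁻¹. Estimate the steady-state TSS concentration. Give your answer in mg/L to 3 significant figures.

5.29 mg/L

Outflow Q = 0.600 m³/s × 3.156e+07 s/yr = 1.893e+07 m³/yr.
Steady-state CSTR mass balance: W = Q·C + k·V·C, so C = W/(Q + kV).
Q + kV = 1.893e+07 + 64·271000 = 3.628e+07 m³/yr.
C = 192000/3.628e+07 = 0.005292 kg/m³ = 5.292 mg/L.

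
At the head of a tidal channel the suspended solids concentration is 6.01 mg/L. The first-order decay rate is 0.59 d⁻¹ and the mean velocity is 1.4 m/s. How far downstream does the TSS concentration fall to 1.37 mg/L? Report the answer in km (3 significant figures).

303 km

From C = C₀·e^(−kt), t = ln(C₀/C)/k = ln(6.01/1.37)/0.59 = 1.479/0.59 = 2.506 d.
Distance = v·t = 1.4 m/s × 2.165e+05 s = 3.031e+05 m = 303.1 km.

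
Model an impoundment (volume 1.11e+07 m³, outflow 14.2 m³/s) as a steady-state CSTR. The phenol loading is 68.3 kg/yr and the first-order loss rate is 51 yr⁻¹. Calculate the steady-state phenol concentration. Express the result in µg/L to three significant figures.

Outflow Q = 14.2 m³/s × 3.156e+07 s/yr = 4.481e+08 m³/yr.
Steady-state CSTR mass balance: W = Q·C + k·V·C, so C = W/(Q + kV).
Q + kV = 4.481e+08 + 51·1.11e+07 = 1.014e+09 m³/yr.
C = 68.3/1.014e+09 = 6.734e-08 kg/m³ = 6.734e-05 mg/L = 0.06734 µg/L.

0.0673 µg/L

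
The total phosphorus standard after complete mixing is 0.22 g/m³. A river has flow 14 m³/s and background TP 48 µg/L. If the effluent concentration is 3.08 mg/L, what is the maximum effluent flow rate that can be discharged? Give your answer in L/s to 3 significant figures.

48 µg/L = 0.048 mg/L.
Mass balance at complete mixing: C_std·(Q_w + Q_r) = Q_w·C_e + Q_r·C_b.
Rearranging, Q_w = Q_r·(C_std − C_b)/(C_e − C_std) = 14·(0.22 − 0.048) / (3.08 − 0.22) = 0.842 m³/s.
= 842 L/s.

842 L/s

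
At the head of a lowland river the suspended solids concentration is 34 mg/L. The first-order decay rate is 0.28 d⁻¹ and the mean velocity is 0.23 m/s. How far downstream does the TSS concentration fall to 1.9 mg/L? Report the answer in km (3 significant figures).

From C = C₀·e^(−kt), t = ln(C₀/C)/k = ln(34/1.9)/0.28 = 2.885/0.28 = 10.3 d.
Distance = v·t = 0.23 m/s × 8.901e+05 s = 2.047e+05 m = 204.7 km.

205 km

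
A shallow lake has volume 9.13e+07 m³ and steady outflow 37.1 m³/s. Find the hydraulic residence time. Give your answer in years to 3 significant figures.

0.0780 yr

Q = 37.1 m³/s × 3.156e+07 s/yr = 1.171e+09 m³/yr.
Hydraulic residence time τ = V/Q = 9.13e+07/1.171e+09 = 0.07798 yr.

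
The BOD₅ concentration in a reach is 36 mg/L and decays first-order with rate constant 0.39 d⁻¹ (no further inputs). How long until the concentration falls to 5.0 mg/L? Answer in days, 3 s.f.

t = ln(C₀/C)/k = ln(36/5.0)/0.39 = 1.974/0.39 = 5.062 d.

5.06 d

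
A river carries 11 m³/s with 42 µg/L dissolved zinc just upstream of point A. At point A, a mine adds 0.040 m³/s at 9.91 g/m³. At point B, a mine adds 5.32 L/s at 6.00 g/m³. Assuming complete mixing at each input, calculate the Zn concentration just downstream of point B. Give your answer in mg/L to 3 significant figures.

42 µg/L = 0.042 mg/L.
After input A: C = (11·0.042 + 0.04·9.91) / 11.04 = 0.07775 mg/L.
5.32 L/s = 0.00532 m³/s.
After input B: C = (11.04·0.07775 + 0.00532·6) / 11.05 = 0.08061 mg/L.

0.0806 mg/L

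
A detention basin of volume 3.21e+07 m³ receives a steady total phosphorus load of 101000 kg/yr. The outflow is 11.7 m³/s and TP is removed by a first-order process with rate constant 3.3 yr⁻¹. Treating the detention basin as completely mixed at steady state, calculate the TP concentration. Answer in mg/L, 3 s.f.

0.213 mg/L

Outflow Q = 11.7 m³/s × 3.156e+07 s/yr = 3.692e+08 m³/yr.
Steady-state CSTR mass balance: W = Q·C + k·V·C, so C = W/(Q + kV).
Q + kV = 3.692e+08 + 3.3·3.21e+07 = 4.752e+08 m³/yr.
C = 101000/4.752e+08 = 0.0002126 kg/m³ = 0.2126 mg/L.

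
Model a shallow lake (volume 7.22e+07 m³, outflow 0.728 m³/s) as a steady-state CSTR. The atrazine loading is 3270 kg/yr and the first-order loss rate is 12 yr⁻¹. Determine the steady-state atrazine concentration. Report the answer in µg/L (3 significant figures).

Outflow Q = 0.728 m³/s × 3.156e+07 s/yr = 2.297e+07 m³/yr.
Steady-state CSTR mass balance: W = Q·C + k·V·C, so C = W/(Q + kV).
Q + kV = 2.297e+07 + 12·7.22e+07 = 8.894e+08 m³/yr.
C = 3270/8.894e+08 = 3.677e-06 kg/m³ = 0.003677 mg/L = 3.677 µg/L.

3.68 µg/L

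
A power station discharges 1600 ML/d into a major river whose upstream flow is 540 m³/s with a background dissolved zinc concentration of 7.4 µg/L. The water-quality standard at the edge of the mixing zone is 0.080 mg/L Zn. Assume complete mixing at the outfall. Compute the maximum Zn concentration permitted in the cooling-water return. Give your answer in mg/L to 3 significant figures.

2.20 mg/L

1600 ML/d = 18.52 m³/s.
7.4 µg/L = 0.0074 mg/L.
Mass balance: 0.08·558.5 = 18.52·Cₑ + 540·0.0074.
Cₑ = (44.68 − 3.996) / 18.52 = 2.197 mg/L.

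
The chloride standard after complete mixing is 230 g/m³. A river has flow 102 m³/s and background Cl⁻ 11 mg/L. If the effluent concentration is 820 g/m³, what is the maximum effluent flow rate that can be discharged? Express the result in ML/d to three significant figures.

3270 ML/d

Mass balance at complete mixing: C_std·(Q_w + Q_r) = Q_w·C_e + Q_r·C_b.
Rearranging, Q_w = Q_r·(C_std − C_b)/(C_e − C_std) = 102·(230 − 11) / (820 − 230) = 37.86 m³/s.
= 3271 ML/d.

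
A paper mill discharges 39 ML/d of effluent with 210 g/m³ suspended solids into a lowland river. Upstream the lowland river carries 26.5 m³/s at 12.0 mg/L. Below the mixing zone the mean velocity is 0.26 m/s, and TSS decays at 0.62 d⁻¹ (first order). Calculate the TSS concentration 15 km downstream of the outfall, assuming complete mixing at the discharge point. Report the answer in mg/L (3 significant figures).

39 ML/d = 0.4514 m³/s.
After complete mixing, C₀ = (0.4514·210 + 26.5·12) / 26.95 = 15.32 mg/L.
Travel time t = 1.5e+04 m / 0.26 m/s = 5.769e+04 s = 0.6677 d.
C = 15.32·exp(−0.62·0.6677) = 15.32·0.661 = 10.12 mg/L.

10.1 mg/L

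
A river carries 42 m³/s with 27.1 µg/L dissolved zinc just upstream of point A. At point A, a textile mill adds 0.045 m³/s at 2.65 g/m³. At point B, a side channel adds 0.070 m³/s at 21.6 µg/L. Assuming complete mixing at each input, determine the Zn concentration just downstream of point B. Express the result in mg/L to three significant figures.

0.0299 mg/L

27.1 µg/L = 0.0271 mg/L.
After input A: C = (42·0.0271 + 0.045·2.65) / 42.05 = 0.02991 mg/L.
21.6 µg/L = 0.0216 mg/L.
After input B: C = (42.05·0.02991 + 0.07·0.0216) / 42.12 = 0.02989 mg/L.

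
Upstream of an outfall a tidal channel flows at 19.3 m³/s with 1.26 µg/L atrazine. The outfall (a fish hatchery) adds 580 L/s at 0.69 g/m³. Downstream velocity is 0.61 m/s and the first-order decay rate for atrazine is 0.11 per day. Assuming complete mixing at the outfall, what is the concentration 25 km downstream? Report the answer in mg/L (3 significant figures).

0.0203 mg/L

580 L/s = 0.58 m³/s.
1.26 µg/L = 0.00126 mg/L.
After complete mixing, C₀ = (0.58·0.69 + 19.3·0.00126) / 19.88 = 0.02135 mg/L.
Travel time t = 2.5e+04 m / 0.61 m/s = 4.098e+04 s = 0.4743 d.
C = 0.02135·exp(−0.11·0.4743) = 0.02135·0.9492 = 0.02027 mg/L.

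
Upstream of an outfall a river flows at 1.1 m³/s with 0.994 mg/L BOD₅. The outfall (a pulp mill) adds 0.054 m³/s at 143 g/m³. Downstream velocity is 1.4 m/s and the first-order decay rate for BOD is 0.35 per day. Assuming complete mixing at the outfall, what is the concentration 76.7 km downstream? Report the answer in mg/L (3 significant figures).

After complete mixing, C₀ = (0.054·143 + 1.1·0.994) / 1.154 = 7.639 mg/L.
Travel time t = 7.67e+04 m / 1.4 m/s = 5.479e+04 s = 0.6341 d.
C = 7.639·exp(−0.35·0.6341) = 7.639·0.801 = 6.119 mg/L.

6.12 mg/L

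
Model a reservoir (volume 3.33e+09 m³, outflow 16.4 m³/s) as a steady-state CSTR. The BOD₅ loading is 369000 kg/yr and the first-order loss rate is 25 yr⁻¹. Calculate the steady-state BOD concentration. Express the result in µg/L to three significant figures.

Outflow Q = 16.4 m³/s × 3.156e+07 s/yr = 5.175e+08 m³/yr.
Steady-state CSTR mass balance: W = Q·C + k·V·C, so C = W/(Q + kV).
Q + kV = 5.175e+08 + 25·3.33e+09 = 8.377e+10 m³/yr.
C = 369000/8.377e+10 = 4.405e-06 kg/m³ = 0.004405 mg/L = 4.405 µg/L.

4.41 µg/L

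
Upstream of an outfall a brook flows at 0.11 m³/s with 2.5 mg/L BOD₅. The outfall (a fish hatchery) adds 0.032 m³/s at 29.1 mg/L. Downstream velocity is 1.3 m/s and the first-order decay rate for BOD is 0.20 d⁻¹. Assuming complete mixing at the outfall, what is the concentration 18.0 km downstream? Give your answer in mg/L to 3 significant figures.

8.23 mg/L

After complete mixing, C₀ = (0.032·29.1 + 0.11·2.5) / 0.142 = 8.494 mg/L.
Travel time t = 1.8e+04 m / 1.3 m/s = 1.385e+04 s = 0.1603 d.
C = 8.494·exp(−0.20·0.1603) = 8.494·0.9685 = 8.226 mg/L.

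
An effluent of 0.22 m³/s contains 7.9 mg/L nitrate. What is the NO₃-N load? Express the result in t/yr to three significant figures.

Mass flux = Q·C = 0.22 m³/s × 7.9 g/m³ = 1.738 g/s.
= 1.738 g/s × 31.56 = 54.85 t/yr.

54.8 t/yr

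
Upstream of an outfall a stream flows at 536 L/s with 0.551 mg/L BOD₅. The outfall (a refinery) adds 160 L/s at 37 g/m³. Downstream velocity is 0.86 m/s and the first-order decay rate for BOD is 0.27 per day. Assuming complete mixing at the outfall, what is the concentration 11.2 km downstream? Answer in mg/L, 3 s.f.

160 L/s = 0.16 m³/s.
536 L/s = 0.536 m³/s.
After complete mixing, C₀ = (0.16·37 + 0.536·0.551) / 0.696 = 8.93 mg/L.
Travel time t = 1.12e+04 m / 0.86 m/s = 1.302e+04 s = 0.1507 d.
C = 8.93·exp(−0.27·0.1507) = 8.93·0.9601 = 8.574 mg/L.

8.57 mg/L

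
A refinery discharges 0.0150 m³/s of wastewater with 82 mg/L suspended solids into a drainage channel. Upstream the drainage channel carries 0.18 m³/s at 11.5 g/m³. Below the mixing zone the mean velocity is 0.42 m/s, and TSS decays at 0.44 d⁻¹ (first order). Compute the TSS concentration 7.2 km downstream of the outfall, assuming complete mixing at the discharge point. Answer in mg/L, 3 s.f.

15.5 mg/L

After complete mixing, C₀ = (0.015·82 + 0.18·11.5) / 0.195 = 16.92 mg/L.
Travel time t = 7200 m / 0.42 m/s = 1.714e+04 s = 0.1984 d.
C = 16.92·exp(−0.44·0.1984) = 16.92·0.9164 = 15.51 mg/L.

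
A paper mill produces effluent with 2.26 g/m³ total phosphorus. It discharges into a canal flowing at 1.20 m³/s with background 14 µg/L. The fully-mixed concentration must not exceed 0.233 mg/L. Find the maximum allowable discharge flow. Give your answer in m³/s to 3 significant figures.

14 µg/L = 0.014 mg/L.
Mass balance at complete mixing: C_std·(Q_w + Q_r) = Q_w·C_e + Q_r·C_b.
Rearranging, Q_w = Q_r·(C_std − C_b)/(C_e − C_std) = 1.20·(0.233 − 0.014) / (2.26 − 0.233) = 0.1296 m³/s.

0.130 m³/s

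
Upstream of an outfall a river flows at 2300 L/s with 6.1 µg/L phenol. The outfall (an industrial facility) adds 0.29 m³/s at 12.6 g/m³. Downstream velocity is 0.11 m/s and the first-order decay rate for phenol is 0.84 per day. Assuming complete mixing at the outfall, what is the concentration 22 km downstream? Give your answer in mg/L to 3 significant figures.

0.203 mg/L

2300 L/s = 2.3 m³/s.
6.1 µg/L = 0.0061 mg/L.
After complete mixing, C₀ = (0.29·12.6 + 2.3·0.0061) / 2.59 = 1.416 mg/L.
Travel time t = 2.2e+04 m / 0.11 m/s = 2e+05 s = 2.315 d.
C = 1.416·exp(−0.84·2.315) = 1.416·0.1431 = 0.2026 mg/L.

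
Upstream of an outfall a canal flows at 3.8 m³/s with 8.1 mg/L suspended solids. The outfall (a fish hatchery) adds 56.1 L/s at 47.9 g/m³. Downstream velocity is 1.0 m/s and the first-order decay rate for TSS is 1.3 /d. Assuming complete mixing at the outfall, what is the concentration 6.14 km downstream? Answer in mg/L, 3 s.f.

7.91 mg/L

56.1 L/s = 0.0561 m³/s.
After complete mixing, C₀ = (0.0561·47.9 + 3.8·8.1) / 3.856 = 8.679 mg/L.
Travel time t = 6140 m / 1.0 m/s = 6140 s = 0.07106 d.
C = 8.679·exp(−1.3·0.07106) = 8.679·0.9118 = 7.913 mg/L.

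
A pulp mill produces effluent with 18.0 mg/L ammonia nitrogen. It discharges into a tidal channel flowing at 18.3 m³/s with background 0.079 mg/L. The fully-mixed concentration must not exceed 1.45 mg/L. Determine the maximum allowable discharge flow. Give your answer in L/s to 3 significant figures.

Mass balance at complete mixing: C_std·(Q_w + Q_r) = Q_w·C_e + Q_r·C_b.
Rearranging, Q_w = Q_r·(C_std − C_b)/(C_e − C_std) = 18.3·(1.45 − 0.079) / (18 − 1.45) = 1.516 m³/s.
= 1516 L/s.

1520 L/s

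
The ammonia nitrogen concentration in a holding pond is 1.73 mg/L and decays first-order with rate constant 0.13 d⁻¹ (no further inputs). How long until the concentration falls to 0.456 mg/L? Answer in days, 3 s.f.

10.3 d

t = ln(C₀/C)/k = ln(1.73/0.456)/0.13 = 1.333/0.13 = 10.26 d.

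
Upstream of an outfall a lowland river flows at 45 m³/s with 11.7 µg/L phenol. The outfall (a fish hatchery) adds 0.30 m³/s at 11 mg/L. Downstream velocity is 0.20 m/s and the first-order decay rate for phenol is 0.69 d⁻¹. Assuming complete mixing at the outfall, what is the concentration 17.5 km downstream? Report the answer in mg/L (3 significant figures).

0.0420 mg/L

11.7 µg/L = 0.0117 mg/L.
After complete mixing, C₀ = (0.3·11 + 45·0.0117) / 45.3 = 0.08447 mg/L.
Travel time t = 1.75e+04 m / 0.20 m/s = 8.75e+04 s = 1.013 d.
C = 0.08447·exp(−0.69·1.013) = 0.08447·0.4972 = 0.042 mg/L.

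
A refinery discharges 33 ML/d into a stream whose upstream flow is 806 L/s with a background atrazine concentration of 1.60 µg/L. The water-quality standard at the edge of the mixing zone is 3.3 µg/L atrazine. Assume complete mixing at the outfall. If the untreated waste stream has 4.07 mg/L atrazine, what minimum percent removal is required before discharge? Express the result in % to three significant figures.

99.8 %

33 ML/d = 0.3819 m³/s.
806 L/s = 0.806 m³/s.
1.60 µg/L = 0.0016 mg/L.
3.3 µg/L = 0.0033 mg/L.
Mass balance: 0.0033·1.188 = 0.3819·Cₑ + 0.806·0.0016.
Cₑ = (0.00392 − 0.00129) / 0.3819 = 0.006887 mg/L.
Required removal = 1 − 0.006887/4.07 = 99.83 %.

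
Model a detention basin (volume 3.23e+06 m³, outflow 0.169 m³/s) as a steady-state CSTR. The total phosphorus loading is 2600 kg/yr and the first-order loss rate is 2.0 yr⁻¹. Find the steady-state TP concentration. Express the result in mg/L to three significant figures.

0.220 mg/L

Outflow Q = 0.169 m³/s × 3.156e+07 s/yr = 5.333e+06 m³/yr.
Steady-state CSTR mass balance: W = Q·C + k·V·C, so C = W/(Q + kV).
Q + kV = 5.333e+06 + 2.0·3.23e+06 = 1.179e+07 m³/yr.
C = 2600/1.179e+07 = 0.0002205 kg/m³ = 0.2205 mg/L.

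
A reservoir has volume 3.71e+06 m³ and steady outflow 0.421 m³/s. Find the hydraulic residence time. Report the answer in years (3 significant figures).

Q = 0.421 m³/s × 3.156e+07 s/yr = 1.329e+07 m³/yr.
Hydraulic residence time τ = V/Q = 3.71e+06/1.329e+07 = 0.2792 yr.

0.279 yr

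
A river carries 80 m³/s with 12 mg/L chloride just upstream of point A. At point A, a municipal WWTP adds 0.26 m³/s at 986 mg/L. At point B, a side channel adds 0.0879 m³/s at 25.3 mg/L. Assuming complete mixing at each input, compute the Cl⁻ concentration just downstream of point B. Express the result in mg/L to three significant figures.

15.2 mg/L

After input A: C = (80·12 + 0.26·986) / 80.26 = 15.16 mg/L.
After input B: C = (80.26·15.16 + 0.0879·25.3) / 80.35 = 15.17 mg/L.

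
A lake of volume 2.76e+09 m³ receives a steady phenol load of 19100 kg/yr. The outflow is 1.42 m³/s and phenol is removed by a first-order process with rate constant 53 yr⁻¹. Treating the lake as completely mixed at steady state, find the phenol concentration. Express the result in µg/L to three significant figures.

0.131 µg/L

Outflow Q = 1.42 m³/s × 3.156e+07 s/yr = 4.481e+07 m³/yr.
Steady-state CSTR mass balance: W = Q·C + k·V·C, so C = W/(Q + kV).
Q + kV = 4.481e+07 + 53·2.76e+09 = 1.463e+11 m³/yr.
C = 19100/1.463e+11 = 1.305e-07 kg/m³ = 0.0001305 mg/L = 0.1305 µg/L.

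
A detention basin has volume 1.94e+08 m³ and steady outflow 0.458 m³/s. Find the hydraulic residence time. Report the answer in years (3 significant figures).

Q = 0.458 m³/s × 3.156e+07 s/yr = 1.445e+07 m³/yr.
Hydraulic residence time τ = V/Q = 1.94e+08/1.445e+07 = 13.42 yr.

13.4 yr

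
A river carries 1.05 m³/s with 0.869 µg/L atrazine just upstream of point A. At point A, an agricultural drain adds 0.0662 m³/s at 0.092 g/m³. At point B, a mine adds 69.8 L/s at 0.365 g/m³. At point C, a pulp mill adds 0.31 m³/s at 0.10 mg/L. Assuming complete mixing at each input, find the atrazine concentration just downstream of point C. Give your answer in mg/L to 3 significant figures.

0.869 µg/L = 0.000869 mg/L.
After input A: C = (1.05·0.000869 + 0.0662·0.092) / 1.116 = 0.006274 mg/L.
69.8 L/s = 0.0698 m³/s.
After input B: C = (1.116·0.006274 + 0.0698·0.365) / 1.186 = 0.02739 mg/L.
After input C: C = (1.186·0.02739 + 0.31·0.1) / 1.496 = 0.04243 mg/L.

0.0424 mg/L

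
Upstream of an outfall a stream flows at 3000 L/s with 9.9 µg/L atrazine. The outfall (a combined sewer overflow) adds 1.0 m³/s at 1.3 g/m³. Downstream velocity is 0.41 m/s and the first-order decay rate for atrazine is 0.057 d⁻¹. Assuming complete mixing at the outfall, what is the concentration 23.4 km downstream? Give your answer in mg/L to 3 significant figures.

0.320 mg/L

3000 L/s = 3 m³/s.
9.9 µg/L = 0.0099 mg/L.
After complete mixing, C₀ = (1·1.3 + 3·0.0099) / 4 = 0.3324 mg/L.
Travel time t = 2.34e+04 m / 0.41 m/s = 5.707e+04 s = 0.6606 d.
C = 0.3324·exp(−0.057·0.6606) = 0.3324·0.963 = 0.3201 mg/L.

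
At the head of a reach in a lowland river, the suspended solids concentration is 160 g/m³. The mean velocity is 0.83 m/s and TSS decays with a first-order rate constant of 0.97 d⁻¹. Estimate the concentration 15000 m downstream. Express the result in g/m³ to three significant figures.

131 g/m³

Travel time t = 15000 m / 0.83 m/s = 1.5e+04/0.83 = 1.807e+04 s = 0.2092 d.
First-order decay: C = 160·exp(−0.97·0.2092) = 160·0.8164 = 130.6 g/m³.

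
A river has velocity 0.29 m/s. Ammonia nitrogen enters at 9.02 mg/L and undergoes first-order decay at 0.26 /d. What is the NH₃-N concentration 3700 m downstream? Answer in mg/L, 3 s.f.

Travel time t = 3700 m / 0.29 m/s = 3700/0.29 = 1.276e+04 s = 0.1477 d.
First-order decay: C = 9.02·exp(−0.26·0.1477) = 9.02·0.9623 = 8.68 mg/L.

8.68 mg/L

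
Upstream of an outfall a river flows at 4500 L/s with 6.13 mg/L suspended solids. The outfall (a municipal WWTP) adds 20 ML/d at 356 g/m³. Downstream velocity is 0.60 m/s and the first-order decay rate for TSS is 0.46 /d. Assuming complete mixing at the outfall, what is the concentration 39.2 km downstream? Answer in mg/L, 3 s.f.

16.4 mg/L

20 ML/d = 0.2315 m³/s.
4500 L/s = 4.5 m³/s.
After complete mixing, C₀ = (0.2315·356 + 4.5·6.13) / 4.731 = 23.25 mg/L.
Travel time t = 3.92e+04 m / 0.60 m/s = 6.533e+04 s = 0.7562 d.
C = 23.25·exp(−0.46·0.7562) = 23.25·0.7062 = 16.42 mg/L.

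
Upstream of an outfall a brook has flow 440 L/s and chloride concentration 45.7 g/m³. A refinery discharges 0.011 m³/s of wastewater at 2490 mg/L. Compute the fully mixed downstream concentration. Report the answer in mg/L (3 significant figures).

440 L/s = 0.44 m³/s.
Flow-weighted mixing gives C = (0.011·2490 + 0.44·45.7) / (0.011 + 0.44) = 47.5/0.451 = 105.3 mg/L.

105 mg/L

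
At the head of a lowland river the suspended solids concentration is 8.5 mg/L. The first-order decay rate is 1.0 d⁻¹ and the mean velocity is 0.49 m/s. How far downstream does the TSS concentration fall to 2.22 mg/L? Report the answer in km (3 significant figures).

From C = C₀·e^(−kt), t = ln(C₀/C)/k = ln(8.5/2.22)/1.0 = 1.343/1.0 = 1.343 d.
Distance = v·t = 0.49 m/s × 1.16e+05 s = 5.684e+04 m = 56.84 km.

56.8 km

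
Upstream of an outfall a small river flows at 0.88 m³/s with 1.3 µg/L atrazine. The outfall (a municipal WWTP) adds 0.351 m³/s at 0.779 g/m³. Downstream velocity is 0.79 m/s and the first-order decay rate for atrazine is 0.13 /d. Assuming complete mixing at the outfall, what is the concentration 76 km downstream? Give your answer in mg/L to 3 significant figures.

1.3 µg/L = 0.0013 mg/L.
After complete mixing, C₀ = (0.351·0.779 + 0.88·0.0013) / 1.231 = 0.223 mg/L.
Travel time t = 7.6e+04 m / 0.79 m/s = 9.62e+04 s = 1.113 d.
C = 0.223·exp(−0.13·1.113) = 0.223·0.8652 = 0.193 mg/L.

0.193 mg/L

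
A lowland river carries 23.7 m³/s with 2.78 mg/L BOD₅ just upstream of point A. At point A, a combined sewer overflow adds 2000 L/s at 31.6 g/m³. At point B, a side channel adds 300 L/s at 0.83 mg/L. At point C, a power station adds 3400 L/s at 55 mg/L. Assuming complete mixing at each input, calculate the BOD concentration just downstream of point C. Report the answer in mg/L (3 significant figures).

2000 L/s = 2 m³/s.
After input A: C = (23.7·2.78 + 2·31.6) / 25.7 = 5.023 mg/L.
300 L/s = 0.3 m³/s.
After input B: C = (25.7·5.023 + 0.3·0.83) / 26 = 4.974 mg/L.
3400 L/s = 3.4 m³/s.
After input C: C = (26·4.974 + 3.4·55) / 29.4 = 10.76 mg/L.

10.8 mg/L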